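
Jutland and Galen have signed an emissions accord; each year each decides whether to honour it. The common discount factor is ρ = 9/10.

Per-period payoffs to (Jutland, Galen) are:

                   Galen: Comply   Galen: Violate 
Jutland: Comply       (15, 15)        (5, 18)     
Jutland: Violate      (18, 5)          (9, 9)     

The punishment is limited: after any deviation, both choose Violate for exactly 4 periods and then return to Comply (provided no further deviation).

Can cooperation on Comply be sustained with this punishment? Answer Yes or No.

IC: ρ+…+ρ^4 ≥ (18−15)/(15−9) = 1/2.
At ρ = 9/10: partial sum = 3.0951 ≥ 0.5000. Cooperation sustainable.

Yes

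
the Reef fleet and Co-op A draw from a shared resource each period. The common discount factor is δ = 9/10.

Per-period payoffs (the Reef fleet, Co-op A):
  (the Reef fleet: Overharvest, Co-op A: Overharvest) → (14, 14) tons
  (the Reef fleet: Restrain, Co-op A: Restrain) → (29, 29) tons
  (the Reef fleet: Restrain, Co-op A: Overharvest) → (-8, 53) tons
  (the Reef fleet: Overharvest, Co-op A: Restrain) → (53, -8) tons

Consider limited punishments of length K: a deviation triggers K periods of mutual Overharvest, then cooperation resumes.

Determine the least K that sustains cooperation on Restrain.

Need Σ_{k=1}^{K} δ^k ≥ (53−29)/(29−14) = 1.6000 at δ = 9/10.
At K = 1 the sum is 0.9000 < 1.6000; at K = 2 it is 1.7100 ≥ 1.6000.
So the minimum punishment length is K = 2.

2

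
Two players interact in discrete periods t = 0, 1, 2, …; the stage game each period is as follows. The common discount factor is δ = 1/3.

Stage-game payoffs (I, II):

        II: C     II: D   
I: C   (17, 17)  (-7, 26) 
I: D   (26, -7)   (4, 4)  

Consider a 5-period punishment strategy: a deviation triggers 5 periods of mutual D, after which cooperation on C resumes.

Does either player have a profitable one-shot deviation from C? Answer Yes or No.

IC: δ+…+δ^5 ≥ (26−17)/(17−4) = 9/13.
At δ = 1/3: partial sum = 0.4979 < 0.6923. Cooperation not sustainable.

Yes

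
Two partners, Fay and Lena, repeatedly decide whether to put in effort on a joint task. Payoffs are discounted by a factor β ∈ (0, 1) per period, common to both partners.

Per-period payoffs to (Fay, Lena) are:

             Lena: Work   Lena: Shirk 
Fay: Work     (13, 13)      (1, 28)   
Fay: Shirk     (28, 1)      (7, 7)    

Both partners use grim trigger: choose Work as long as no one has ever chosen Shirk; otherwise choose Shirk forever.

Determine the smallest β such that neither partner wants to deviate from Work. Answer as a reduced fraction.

5/7

13/(1−β) ≥ 28 + 7β/(1−β)
13 ≥ 28 − 21β
β ≥ 15/21 = 5/7.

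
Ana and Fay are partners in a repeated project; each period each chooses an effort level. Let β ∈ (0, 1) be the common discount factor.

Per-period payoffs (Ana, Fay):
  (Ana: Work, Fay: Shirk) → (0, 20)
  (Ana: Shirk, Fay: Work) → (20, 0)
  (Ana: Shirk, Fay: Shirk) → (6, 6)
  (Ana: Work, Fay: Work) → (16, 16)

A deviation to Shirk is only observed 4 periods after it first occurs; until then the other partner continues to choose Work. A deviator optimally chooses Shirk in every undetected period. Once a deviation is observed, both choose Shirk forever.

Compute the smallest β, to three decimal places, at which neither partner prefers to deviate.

0.731

Deviating for the 4 undetected periods gains 20−16 = 4 per period over cooperation, then loses 16−6 = 10 per period forever once punishment starts.
Gain: 4(1 + β + … + β^3); loss: 10·β^4/(1−β).
No profitable deviation ⇔ 4(1−β^4) ≤ 10·β^4, i.e. β^4 ≥ 4/(4+10) = 2/7.
Hence β ≥ (2/7)^(1/4) ≈ 0.731.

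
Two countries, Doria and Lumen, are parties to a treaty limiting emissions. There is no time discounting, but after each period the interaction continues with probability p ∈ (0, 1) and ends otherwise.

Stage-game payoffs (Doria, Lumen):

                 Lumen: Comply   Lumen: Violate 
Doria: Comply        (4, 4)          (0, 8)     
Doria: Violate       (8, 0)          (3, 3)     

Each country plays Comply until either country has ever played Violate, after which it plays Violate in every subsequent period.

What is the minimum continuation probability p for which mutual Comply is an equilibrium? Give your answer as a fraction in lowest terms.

Expected cooperation value is 4 + p·4 + p²·4 + … = 4/(1−p); deviation gives 8 + p·3/(1−p).
4 ≥ 8(1−p) + 3p ⇒ 5p ≥ 4 ⇒ p ≥ 4/5.

4/5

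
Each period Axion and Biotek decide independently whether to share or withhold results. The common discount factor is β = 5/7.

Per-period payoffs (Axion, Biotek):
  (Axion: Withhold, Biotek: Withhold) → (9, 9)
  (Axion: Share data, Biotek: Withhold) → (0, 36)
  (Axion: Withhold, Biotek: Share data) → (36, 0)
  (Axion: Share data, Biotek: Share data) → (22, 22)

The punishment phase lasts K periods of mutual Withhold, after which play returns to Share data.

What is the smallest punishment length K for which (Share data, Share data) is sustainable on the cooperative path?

No profitable deviation requires (22−9)(β+…+β^K) ≥ 36−22, i.e. β+…+β^K ≥ 14/13 ≈ 1.0769.
With β = 5/7, the partial sums are K=1: 0.7143, K=2: 1.2245.
K = 2 is the first length at which the sum reaches 1.0769.

2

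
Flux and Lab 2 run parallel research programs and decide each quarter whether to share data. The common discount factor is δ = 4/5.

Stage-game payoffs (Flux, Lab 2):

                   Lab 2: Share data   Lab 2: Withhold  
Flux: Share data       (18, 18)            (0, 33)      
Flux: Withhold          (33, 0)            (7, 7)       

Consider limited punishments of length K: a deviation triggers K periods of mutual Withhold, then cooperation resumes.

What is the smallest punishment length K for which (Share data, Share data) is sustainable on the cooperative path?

2

No profitable deviation requires (18−7)(δ+…+δ^K) ≥ 33−18, i.e. δ+…+δ^K ≥ 15/11 ≈ 1.3636.
With δ = 4/5, the partial sums are K=1: 0.8000, K=2: 1.4400.
K = 2 is the first length at which the sum reaches 1.3636.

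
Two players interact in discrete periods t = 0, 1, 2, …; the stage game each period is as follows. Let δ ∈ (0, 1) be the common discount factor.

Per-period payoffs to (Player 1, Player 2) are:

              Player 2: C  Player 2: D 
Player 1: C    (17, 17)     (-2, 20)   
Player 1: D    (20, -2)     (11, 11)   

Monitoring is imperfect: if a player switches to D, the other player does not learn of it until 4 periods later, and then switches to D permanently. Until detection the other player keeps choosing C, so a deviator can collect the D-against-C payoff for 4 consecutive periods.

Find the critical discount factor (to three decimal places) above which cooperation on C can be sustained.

0.760

The best deviation is to choose D for all 4 undetected periods, earning 20 each, then 11 forever once detected.
Deviation value: 20(1−δ^4)/(1−δ) + 11δ^4/(1−δ); cooperation value: 17/(1−δ).
IC: 17 ≥ 20(1−δ^4) + 11δ^4 = 20 − 9δ^4.
So δ^4 ≥ 3/9 = 1/3, giving δ ≥ (1/3)^(1/4) ≈ 0.760.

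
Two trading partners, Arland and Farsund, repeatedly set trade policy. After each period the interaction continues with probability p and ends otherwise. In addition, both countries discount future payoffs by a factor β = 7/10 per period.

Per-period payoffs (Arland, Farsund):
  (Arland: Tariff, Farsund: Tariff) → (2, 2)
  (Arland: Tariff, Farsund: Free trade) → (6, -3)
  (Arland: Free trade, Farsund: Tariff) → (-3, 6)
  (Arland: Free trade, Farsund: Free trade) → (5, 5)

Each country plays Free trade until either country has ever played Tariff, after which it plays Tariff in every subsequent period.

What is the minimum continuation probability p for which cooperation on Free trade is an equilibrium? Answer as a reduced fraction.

Expected continuation weight on next period's payoff is β·p = 7/10·p, which plays the role of the discount factor.
Cooperation requires 7/10·p ≥ (6−5)/(6−2) = 1/4, hence p ≥ 5/14.

5/14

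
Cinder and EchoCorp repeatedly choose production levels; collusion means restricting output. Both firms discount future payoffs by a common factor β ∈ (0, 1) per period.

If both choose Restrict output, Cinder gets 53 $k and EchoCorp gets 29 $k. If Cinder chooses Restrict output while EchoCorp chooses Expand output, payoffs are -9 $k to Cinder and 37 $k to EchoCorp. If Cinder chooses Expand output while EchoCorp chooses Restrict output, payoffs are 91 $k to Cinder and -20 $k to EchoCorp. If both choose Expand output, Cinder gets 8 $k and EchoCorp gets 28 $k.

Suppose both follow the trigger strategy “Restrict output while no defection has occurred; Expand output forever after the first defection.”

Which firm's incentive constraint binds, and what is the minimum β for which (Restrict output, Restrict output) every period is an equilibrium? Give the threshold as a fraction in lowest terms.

Cinder: cooperation gives 53 each period; deviation gives 91 once then 8 forever.
  53/(1−β) ≥ 91 + 8β/(1−β) ⇒ β ≥ 38/83.
EchoCorp: cooperation gives 29 each period; deviation gives 37 once then 28 forever.
  β ≥ 8/9.
Both must hold, so the binding constraint is EchoCorp's: β ≥ 8/9.

EchoCorp; β ≥ 8/9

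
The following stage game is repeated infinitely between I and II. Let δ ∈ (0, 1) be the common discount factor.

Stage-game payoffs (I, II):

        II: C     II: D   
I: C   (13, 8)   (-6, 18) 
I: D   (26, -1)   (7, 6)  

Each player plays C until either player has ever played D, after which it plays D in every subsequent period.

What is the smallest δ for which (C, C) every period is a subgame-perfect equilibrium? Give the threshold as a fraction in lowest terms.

5/6

For I: deviation gain 26−13 = 13, per-period punishment loss 13−7 = 6. IC gives δ ≥ 13/19.
For II: gain 10, loss 2 per period, so δ ≥ 10/12 = 5/6.
The tighter constraint is II's, so cooperation needs δ ≥ 5/6.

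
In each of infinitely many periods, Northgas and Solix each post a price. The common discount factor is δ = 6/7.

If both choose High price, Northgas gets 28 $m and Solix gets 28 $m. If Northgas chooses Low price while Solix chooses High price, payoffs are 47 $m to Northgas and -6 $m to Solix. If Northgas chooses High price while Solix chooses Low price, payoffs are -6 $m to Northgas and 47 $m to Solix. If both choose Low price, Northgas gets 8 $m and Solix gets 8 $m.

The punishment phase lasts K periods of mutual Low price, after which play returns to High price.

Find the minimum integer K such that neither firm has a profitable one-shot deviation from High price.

IC: δ(1−δ^K)/(1−δ) ≥ (47−28)/(28−8) = 19/20.
With δ = 6/7: need 1 − δ^K ≥ 19/20·(1−6/7)/(6/7), i.e. δ^K ≤ 0.8417.
Since (6/7)^1 = 0.8571 and (6/7)^2 = 0.7347, the smallest such K is 2.

2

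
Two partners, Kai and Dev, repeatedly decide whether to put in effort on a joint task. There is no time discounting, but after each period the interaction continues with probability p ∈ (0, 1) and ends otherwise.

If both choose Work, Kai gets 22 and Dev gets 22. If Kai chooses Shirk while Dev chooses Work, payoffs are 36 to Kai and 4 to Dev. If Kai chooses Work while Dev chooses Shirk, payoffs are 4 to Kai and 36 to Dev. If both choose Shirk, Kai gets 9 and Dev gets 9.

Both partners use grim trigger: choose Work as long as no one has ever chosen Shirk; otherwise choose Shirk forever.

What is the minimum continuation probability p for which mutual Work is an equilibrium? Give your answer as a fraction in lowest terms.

With no time discounting, the continuation probability p plays the role of the discount factor.
Grim-trigger IC: 22/(1−p) ≥ 36 + 9p/(1−p) ⇒ p ≥ (36−22)/(36−9) = 14/27.

14/27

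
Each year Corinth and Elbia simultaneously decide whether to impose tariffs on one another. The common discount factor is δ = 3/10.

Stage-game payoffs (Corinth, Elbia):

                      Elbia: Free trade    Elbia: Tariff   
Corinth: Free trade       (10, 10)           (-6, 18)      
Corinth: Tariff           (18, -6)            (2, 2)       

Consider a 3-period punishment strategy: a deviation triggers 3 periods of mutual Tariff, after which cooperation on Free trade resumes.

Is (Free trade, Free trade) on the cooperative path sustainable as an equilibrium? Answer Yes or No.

Comparing payoff streams over the 4 periods until play realigns: cooperate → 10(1+δ+…+δ^3); deviate → 18 + 2(δ+…+δ^3).
Cooperation is sustained iff (10−2)(δ+…+δ^3) ≥ 18−10.
δ+…+δ^3 = 3/10·(1−(3/10)^3)/(1−3/10) = 0.4170, and (18−10)/(10−2) = 1.0000.
0.4170 < 1.0000, so cooperation is not sustainable.

No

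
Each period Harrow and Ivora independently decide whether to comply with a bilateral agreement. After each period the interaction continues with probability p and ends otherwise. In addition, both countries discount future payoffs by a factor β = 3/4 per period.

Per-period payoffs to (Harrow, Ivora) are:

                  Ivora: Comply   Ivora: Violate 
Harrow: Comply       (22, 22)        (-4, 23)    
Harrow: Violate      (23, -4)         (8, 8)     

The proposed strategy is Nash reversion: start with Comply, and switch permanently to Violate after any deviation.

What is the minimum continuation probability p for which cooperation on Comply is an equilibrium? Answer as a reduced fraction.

4/45

With continuation probability p and discount β, the effective per-period discount factor is βp.
Grim-trigger IC: βp ≥ (23−22)/(23−8) = 1/15.
So p ≥ (1/15)/(3/4) = 4/45.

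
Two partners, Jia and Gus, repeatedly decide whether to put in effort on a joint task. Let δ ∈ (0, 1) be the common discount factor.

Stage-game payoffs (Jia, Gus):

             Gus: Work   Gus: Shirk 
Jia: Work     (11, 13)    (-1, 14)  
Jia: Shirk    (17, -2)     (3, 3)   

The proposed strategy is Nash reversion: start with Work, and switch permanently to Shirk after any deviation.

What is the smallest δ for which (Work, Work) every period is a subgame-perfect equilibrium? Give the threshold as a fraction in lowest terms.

For Jia: deviation gain 17−11 = 6, per-period punishment loss 11−3 = 8. IC gives δ ≥ 6/14 = 3/7.
For Gus: gain 1, loss 10 per period, so δ ≥ 1/11.
The tighter constraint is Jia's, so cooperation needs δ ≥ 3/7.

3/7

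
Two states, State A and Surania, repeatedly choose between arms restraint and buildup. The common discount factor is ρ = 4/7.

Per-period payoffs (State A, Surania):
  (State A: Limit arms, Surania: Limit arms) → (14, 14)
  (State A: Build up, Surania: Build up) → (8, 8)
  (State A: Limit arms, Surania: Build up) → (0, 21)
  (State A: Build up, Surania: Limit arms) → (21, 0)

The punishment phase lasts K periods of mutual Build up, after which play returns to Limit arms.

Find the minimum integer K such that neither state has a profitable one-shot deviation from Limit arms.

4

IC: ρ(1−ρ^K)/(1−ρ) ≥ (21−14)/(14−8) = 7/6.
With ρ = 4/7: need 1 − ρ^K ≥ 7/6·(1−4/7)/(4/7), i.e. ρ^K ≤ 0.1250.
Since (4/7)^3 = 0.1866 and (4/7)^4 = 0.1066, the smallest such K is 4.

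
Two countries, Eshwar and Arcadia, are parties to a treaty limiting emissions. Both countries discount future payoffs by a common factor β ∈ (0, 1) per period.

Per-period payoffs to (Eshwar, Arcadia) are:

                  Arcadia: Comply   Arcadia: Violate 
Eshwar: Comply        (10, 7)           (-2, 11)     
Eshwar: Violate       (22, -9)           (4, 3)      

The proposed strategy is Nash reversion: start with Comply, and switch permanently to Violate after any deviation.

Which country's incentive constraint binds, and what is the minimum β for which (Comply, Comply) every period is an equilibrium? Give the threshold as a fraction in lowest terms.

Eshwar: cooperation gives 10 each period; deviation gives 22 once then 4 forever.
  10/(1−β) ≥ 22 + 4β/(1−β) ⇒ β ≥ 12/18 = 2/3.
Arcadia: cooperation gives 7 each period; deviation gives 11 once then 3 forever.
  β ≥ 4/8 = 1/2.
Both must hold, so the binding constraint is Eshwar's: β ≥ 2/3.

Eshwar; β ≥ 2/3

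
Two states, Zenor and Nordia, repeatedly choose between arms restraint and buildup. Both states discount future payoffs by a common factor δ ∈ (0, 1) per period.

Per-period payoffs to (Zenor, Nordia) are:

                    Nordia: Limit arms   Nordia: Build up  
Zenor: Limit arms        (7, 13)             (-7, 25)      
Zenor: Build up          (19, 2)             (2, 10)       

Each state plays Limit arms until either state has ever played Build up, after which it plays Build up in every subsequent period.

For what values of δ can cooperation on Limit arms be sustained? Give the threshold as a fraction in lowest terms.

4/5

Zenor's threshold: (19−7)/(19−2) = 12/17.
Nordia's threshold: (25−13)/(25−10) = 4/5.
12/17 < 4/5, so Nordia binds and δ* = 4/5.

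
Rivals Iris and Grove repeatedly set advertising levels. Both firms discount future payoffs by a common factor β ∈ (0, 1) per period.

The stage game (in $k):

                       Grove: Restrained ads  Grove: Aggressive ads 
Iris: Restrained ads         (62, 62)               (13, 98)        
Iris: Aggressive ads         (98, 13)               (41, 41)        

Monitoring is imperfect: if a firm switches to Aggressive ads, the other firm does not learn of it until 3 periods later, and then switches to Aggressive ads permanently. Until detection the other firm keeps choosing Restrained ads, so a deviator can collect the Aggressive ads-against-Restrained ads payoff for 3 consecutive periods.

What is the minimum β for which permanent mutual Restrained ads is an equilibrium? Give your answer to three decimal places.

A deviator earns 98 for 3 periods, then 41 forever; cooperating earns 62 forever. Multiplying the IC by (1−β):
62 ≥ 98(1−β^3) + 41β^3, so 57·β^3 ≥ 36 and β^3 ≥ 12/19.
β ≥ (12/19)^(1/3) ≈ 0.858.

0.858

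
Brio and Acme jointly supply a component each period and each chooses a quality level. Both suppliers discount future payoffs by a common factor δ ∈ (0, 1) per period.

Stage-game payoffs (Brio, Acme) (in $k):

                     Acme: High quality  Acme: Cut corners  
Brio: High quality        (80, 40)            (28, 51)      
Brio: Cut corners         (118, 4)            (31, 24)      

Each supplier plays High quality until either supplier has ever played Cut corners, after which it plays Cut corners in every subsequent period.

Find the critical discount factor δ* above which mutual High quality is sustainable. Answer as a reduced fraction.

Brio's threshold: (118−80)/(118−31) = 38/87.
Acme's threshold: (51−40)/(51−24) = 11/27.
38/87 > 11/27, so Brio binds and δ* = 38/87.

38/87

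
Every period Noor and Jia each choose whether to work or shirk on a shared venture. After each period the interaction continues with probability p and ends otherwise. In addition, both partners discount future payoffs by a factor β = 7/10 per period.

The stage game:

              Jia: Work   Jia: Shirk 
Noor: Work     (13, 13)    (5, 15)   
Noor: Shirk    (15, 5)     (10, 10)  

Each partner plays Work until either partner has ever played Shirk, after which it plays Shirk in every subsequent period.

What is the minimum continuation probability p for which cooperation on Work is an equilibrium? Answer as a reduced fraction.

With continuation probability p and discount β, the effective per-period discount factor is βp.
Grim-trigger IC: βp ≥ (15−13)/(15−10) = 2/5.
So p ≥ (2/5)/(7/10) = 4/7.

4/7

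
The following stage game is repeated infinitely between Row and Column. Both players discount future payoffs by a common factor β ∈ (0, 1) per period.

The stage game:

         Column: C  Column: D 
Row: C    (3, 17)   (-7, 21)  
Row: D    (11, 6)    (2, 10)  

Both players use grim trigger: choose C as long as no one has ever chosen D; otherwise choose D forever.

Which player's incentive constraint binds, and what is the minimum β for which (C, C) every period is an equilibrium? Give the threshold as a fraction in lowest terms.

Row; β ≥ 8/9

Row's threshold: (11−3)/(11−2) = 8/9.
Column's threshold: (21−17)/(21−10) = 4/11.
8/9 > 4/11, so Row binds and β* = 8/9.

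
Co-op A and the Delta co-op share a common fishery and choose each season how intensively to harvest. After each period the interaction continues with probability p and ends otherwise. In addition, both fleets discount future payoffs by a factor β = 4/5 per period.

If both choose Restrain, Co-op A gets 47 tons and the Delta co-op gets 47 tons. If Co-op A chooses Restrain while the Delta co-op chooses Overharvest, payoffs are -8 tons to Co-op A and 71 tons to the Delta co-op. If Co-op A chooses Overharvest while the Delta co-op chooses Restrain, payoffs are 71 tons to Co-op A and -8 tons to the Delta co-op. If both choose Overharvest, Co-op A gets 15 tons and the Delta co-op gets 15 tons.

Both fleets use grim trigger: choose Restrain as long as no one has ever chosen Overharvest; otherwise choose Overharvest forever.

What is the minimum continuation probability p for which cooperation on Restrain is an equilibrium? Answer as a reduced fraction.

15/28

With continuation probability p and discount β, the effective per-period discount factor is βp.
Grim-trigger IC: βp ≥ (71−47)/(71−15) = 3/7.
So p ≥ (3/7)/(4/5) = 15/28.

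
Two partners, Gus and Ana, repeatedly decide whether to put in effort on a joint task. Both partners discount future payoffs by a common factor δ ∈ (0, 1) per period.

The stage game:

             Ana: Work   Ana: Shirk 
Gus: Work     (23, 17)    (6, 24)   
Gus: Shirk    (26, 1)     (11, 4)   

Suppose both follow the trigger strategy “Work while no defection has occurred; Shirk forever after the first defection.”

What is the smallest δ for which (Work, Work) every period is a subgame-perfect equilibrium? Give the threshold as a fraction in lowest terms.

Gus's threshold: (26−23)/(26−11) = 1/5.
Ana's threshold: (24−17)/(24−4) = 7/20.
1/5 < 7/20, so Ana binds and δ* = 7/20.

7/20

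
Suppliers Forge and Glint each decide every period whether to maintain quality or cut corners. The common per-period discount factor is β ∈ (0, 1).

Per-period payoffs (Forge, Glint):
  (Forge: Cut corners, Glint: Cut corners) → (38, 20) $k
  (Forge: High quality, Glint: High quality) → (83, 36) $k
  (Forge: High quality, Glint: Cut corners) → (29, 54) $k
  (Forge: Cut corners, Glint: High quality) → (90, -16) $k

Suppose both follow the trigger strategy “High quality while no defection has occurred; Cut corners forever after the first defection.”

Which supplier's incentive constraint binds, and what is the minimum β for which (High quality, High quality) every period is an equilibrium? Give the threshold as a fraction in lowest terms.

Forge's threshold: (90−83)/(90−38) = 7/52.
Glint's threshold: (54−36)/(54−20) = 9/17.
7/52 < 9/17, so Glint binds and β* = 9/17.

Glint; β ≥ 9/17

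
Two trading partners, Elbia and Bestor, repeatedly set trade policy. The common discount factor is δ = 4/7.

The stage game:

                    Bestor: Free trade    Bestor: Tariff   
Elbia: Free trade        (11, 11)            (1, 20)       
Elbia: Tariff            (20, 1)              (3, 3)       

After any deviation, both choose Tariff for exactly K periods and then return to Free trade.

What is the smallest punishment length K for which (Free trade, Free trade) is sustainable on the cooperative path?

4

No profitable deviation requires (11−3)(δ+…+δ^K) ≥ 20−11, i.e. δ+…+δ^K ≥ 9/8 ≈ 1.1250.
With δ = 4/7, the partial sums are K=1: 0.5714, K=2: 0.8980, K=3: 1.0845, K=4: 1.1912.
K = 4 is the first length at which the sum reaches 1.1250.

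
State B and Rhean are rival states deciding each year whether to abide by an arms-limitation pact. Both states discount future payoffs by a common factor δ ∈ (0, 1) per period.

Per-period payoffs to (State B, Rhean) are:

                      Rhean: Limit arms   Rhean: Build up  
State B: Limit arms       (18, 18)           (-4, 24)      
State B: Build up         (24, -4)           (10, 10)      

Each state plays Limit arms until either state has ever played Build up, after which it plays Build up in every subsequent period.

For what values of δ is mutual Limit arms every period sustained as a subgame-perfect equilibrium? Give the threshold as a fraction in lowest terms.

3/7

Cooperation forever yields 18 each period: 18/(1−δ).
Deviating yields 24 once, then 10 forever: 24 + 10δ/(1−δ).
No profitable deviation requires 18/(1−δ) ≥ 24 + 10δ/(1−δ).
Multiplying by (1−δ): 18 ≥ 24(1−δ) + 10δ = 24 − 14δ.
So 14δ ≥ 6, i.e. δ ≥ 6/14 = 3/7.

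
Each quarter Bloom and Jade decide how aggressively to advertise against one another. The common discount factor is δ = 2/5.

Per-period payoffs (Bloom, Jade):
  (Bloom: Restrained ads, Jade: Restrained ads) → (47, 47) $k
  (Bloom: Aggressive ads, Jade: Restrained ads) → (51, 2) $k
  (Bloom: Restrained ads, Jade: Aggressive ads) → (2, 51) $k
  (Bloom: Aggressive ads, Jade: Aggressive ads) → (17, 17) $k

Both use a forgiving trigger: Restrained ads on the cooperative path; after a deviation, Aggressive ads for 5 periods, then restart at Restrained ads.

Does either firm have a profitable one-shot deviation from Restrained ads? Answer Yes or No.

No

Comparing payoff streams over the 6 periods until play realigns: cooperate → 47(1+δ+…+δ^5); deviate → 51 + 17(δ+…+δ^5).
Cooperation is sustained iff (47−17)(δ+…+δ^5) ≥ 51−47.
δ+…+δ^5 = 2/5·(1−(2/5)^5)/(1−2/5) = 0.6598, and (51−47)/(47−17) = 0.1333.
0.6598 ≥ 0.1333, so cooperation is sustainable.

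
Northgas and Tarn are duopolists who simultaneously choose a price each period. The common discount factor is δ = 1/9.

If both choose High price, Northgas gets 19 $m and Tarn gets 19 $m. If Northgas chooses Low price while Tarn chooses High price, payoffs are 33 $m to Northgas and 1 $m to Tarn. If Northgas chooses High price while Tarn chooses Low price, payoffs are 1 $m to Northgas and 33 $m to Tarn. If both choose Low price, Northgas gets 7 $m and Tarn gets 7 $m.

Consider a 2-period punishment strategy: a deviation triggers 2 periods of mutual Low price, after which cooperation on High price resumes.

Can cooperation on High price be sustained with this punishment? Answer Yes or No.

A one-shot deviation gives 33 now, then 7 for 2 periods, then back to 19.
Gain from deviating: (33−19) today; loss: (19−7) in each of the next 2 periods.
No-deviation condition: (19−7)(δ+…+δ^2) ≥ 33−19, i.e. δ+…+δ^2 ≥ 7/6.
At δ = 1/9: δ+…+δ^2 = 0.1235 < 1.1667.
So cooperation is not sustainable.

No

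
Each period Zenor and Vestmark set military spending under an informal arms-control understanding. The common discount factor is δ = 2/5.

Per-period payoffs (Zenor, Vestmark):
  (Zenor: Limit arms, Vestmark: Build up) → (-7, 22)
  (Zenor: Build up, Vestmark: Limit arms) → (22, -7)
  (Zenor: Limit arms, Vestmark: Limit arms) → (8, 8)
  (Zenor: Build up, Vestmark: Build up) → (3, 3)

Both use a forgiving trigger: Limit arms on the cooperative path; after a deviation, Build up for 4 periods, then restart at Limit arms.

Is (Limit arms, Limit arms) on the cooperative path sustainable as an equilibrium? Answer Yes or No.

No

A one-shot deviation gives 22 now, then 3 for 4 periods, then back to 8.
Gain from deviating: (22−8) today; loss: (8−3) in each of the next 4 periods.
No-deviation condition: (8−3)(δ+…+δ^4) ≥ 22−8, i.e. δ+…+δ^4 ≥ 14/5.
At δ = 2/5: δ+…+δ^4 = 0.6496 < 2.8000.
So cooperation is not sustainable.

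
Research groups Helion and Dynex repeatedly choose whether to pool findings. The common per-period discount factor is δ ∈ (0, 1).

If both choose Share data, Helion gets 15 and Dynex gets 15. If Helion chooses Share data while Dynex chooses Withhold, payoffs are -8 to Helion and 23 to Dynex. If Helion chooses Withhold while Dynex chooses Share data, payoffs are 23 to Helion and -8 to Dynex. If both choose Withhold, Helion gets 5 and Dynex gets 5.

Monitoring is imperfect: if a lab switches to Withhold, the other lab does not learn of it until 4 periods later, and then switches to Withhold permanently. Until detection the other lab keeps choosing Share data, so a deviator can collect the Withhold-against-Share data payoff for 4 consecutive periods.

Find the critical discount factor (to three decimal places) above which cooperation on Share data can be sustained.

The best deviation is to choose Withhold for all 4 undetected periods, earning 23 each, then 5 forever once detected.
Deviation value: 23(1−δ^4)/(1−δ) + 5δ^4/(1−δ); cooperation value: 15/(1−δ).
IC: 15 ≥ 23(1−δ^4) + 5δ^4 = 23 − 18δ^4.
So δ^4 ≥ 8/18 = 4/9, giving δ ≥ (4/9)^(1/4) ≈ 0.816.

0.816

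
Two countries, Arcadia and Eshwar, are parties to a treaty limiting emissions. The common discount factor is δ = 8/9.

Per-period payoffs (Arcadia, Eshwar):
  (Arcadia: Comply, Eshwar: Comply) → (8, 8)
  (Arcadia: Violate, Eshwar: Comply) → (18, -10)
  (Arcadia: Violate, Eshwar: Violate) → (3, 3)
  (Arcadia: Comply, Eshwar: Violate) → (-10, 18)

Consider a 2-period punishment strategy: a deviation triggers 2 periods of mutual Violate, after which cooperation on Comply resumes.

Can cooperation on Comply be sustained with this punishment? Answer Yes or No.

No

A one-shot deviation gives 18 now, then 3 for 2 periods, then back to 8.
Gain from deviating: (18−8) today; loss: (8−3) in each of the next 2 periods.
No-deviation condition: (8−3)(δ+…+δ^2) ≥ 18−8, i.e. δ+…+δ^2 ≥ 2.
At δ = 8/9: δ+…+δ^2 = 1.6790 < 2.0000.
So cooperation is not sustainable.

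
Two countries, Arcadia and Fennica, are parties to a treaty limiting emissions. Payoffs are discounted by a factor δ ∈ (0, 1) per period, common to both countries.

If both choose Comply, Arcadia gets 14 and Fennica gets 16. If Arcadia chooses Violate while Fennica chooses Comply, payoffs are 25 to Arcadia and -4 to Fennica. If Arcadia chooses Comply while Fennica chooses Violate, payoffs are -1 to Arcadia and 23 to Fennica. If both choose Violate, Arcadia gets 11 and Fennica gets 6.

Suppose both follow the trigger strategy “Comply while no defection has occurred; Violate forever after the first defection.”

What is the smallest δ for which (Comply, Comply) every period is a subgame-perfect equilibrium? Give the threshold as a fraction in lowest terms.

11/14

Arcadia: cooperation gives 14 each period; deviation gives 25 once then 11 forever.
  14/(1−δ) ≥ 25 + 11δ/(1−δ) ⇒ δ ≥ 11/14.
Fennica: cooperation gives 16 each period; deviation gives 23 once then 6 forever.
  δ ≥ 7/17.
Both must hold, so the binding constraint is Arcadia's: δ ≥ 11/14.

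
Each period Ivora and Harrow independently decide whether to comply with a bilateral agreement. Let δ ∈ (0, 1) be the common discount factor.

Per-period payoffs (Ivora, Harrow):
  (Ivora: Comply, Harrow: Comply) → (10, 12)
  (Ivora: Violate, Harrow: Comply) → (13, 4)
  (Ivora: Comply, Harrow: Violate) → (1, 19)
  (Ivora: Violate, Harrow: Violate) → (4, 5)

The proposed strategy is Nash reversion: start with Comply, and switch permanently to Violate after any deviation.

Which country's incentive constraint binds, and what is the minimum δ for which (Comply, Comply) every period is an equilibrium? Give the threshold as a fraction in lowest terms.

Harrow; δ ≥ 1/2

For Ivora: deviation gain 13−10 = 3, per-period punishment loss 10−4 = 6. IC gives δ ≥ 3/9 = 1/3.
For Harrow: gain 7, loss 7 per period, so δ ≥ 7/14 = 1/2.
The tighter constraint is Harrow's, so cooperation needs δ ≥ 1/2.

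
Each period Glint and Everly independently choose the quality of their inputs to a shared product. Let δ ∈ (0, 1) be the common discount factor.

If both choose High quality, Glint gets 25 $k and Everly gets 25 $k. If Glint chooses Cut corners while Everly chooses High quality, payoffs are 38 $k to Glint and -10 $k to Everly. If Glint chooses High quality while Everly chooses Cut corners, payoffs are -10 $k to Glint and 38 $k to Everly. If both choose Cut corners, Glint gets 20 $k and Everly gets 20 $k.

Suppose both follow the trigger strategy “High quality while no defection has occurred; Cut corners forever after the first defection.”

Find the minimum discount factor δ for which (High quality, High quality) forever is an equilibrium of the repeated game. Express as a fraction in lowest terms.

25/(1−δ) ≥ 38 + 20δ/(1−δ)
25 ≥ 38 − 18δ
δ ≥ 13/18.

13/18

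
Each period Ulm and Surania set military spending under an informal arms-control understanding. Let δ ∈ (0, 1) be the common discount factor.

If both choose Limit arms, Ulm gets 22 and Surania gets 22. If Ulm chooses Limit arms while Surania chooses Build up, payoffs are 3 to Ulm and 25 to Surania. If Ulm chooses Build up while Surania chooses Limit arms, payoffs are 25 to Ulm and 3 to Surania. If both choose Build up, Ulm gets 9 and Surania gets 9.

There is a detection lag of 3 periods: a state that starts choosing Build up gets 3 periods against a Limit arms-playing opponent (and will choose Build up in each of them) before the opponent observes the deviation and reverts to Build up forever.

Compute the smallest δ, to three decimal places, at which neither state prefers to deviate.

Deviating for the 3 undetected periods gains 25−22 = 3 per period over cooperation, then loses 22−9 = 13 per period forever once punishment starts.
Gain: 3(1 + δ + … + δ^2); loss: 13·δ^3/(1−δ).
No profitable deviation ⇔ 3(1−δ^3) ≤ 13·δ^3, i.e. δ^3 ≥ 3/(3+13) = 3/16.
Hence δ ≥ (3/16)^(1/3) ≈ 0.572.

0.572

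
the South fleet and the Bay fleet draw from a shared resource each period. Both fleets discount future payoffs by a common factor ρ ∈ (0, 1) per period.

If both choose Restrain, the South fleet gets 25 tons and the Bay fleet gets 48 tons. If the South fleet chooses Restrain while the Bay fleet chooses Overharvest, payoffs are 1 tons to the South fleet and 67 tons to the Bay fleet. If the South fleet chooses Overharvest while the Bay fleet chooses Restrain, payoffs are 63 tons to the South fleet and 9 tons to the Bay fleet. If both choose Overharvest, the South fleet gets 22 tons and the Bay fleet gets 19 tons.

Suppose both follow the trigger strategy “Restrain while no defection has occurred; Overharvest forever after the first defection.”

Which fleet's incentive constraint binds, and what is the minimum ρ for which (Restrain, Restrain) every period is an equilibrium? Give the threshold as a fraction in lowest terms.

the South fleet; ρ ≥ 38/41

the South fleet's threshold: (63−25)/(63−22) = 38/41.
the Bay fleet's threshold: (67−48)/(67−19) = 19/48.
38/41 > 19/48, so the South fleet binds and ρ* = 38/41.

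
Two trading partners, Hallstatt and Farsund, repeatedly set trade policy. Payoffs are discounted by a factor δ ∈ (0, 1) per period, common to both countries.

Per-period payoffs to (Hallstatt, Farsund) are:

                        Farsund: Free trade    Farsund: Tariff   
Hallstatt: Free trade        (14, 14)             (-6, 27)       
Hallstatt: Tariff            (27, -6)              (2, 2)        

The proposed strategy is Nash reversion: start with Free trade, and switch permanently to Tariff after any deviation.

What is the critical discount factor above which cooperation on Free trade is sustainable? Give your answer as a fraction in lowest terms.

13/25

Under grim trigger the critical discount factor is (T−C)/(T−P) with T = 27, C = 14, P = 2.
δ* = (27−14)/(27−2) = 13/25.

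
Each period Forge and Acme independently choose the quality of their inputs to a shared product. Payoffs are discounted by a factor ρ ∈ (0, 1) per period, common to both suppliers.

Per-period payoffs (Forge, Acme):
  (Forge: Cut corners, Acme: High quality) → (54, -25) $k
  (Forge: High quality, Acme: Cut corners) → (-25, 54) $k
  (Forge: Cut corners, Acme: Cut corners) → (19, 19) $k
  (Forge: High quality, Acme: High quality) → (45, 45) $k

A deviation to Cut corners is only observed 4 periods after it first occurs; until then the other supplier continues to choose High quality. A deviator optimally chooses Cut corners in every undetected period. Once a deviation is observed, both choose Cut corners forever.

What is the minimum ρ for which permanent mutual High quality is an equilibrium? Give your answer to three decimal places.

Deviating for the 4 undetected periods gains 54−45 = 9 per period over cooperation, then loses 45−19 = 26 per period forever once punishment starts.
Gain: 9(1 + ρ + … + ρ^3); loss: 26·ρ^4/(1−ρ).
No profitable deviation ⇔ 9(1−ρ^4) ≤ 26·ρ^4, i.e. ρ^4 ≥ 9/(9+26) = 9/35.
Hence ρ ≥ (9/35)^(1/4) ≈ 0.712.

0.712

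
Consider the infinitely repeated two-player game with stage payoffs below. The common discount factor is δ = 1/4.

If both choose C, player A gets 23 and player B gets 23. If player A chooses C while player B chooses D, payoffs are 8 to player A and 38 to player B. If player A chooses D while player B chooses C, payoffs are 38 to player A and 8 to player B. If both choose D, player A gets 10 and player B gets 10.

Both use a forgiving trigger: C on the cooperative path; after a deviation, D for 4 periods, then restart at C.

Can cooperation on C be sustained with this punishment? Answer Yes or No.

A one-shot deviation gives 38 now, then 10 for 4 periods, then back to 23.
Gain from deviating: (38−23) today; loss: (23−10) in each of the next 4 periods.
No-deviation condition: (23−10)(δ+…+δ^4) ≥ 38−23, i.e. δ+…+δ^4 ≥ 15/13.
At δ = 1/4: δ+…+δ^4 = 0.3320 < 1.1538.
So cooperation is not sustainable.

No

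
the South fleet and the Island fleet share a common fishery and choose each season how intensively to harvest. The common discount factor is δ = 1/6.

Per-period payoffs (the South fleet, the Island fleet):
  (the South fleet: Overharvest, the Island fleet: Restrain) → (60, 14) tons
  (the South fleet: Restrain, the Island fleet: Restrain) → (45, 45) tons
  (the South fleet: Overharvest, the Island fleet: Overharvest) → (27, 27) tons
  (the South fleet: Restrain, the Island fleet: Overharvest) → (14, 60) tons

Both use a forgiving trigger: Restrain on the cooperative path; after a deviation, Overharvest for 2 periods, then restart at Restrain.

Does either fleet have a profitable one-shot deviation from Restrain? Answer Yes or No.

IC: δ+…+δ^2 ≥ (60−45)/(45−27) = 5/6.
At δ = 1/6: partial sum = 0.1944 < 0.8333. Cooperation not sustainable.

Yes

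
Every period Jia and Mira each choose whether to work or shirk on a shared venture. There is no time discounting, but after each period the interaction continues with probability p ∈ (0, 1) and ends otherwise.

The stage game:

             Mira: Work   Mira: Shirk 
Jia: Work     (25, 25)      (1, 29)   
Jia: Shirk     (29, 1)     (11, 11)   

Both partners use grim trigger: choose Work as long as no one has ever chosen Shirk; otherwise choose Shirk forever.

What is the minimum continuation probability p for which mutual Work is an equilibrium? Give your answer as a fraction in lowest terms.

With no time discounting, the continuation probability p plays the role of the discount factor.
Grim-trigger IC: 25/(1−p) ≥ 29 + 11p/(1−p) ⇒ p ≥ (29−25)/(29−11) = 2/9.

2/9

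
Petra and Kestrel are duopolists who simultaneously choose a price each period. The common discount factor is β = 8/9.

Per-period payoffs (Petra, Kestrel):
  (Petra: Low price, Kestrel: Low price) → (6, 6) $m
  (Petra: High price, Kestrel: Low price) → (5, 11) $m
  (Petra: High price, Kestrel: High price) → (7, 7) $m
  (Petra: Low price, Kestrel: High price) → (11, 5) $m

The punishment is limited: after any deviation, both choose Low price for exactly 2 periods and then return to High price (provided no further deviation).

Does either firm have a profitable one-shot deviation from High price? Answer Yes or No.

Yes

IC: β+…+β^2 ≥ (11−7)/(7−6) = 4.
At β = 8/9: partial sum = 1.6790 < 4.0000. Cooperation not sustainable.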